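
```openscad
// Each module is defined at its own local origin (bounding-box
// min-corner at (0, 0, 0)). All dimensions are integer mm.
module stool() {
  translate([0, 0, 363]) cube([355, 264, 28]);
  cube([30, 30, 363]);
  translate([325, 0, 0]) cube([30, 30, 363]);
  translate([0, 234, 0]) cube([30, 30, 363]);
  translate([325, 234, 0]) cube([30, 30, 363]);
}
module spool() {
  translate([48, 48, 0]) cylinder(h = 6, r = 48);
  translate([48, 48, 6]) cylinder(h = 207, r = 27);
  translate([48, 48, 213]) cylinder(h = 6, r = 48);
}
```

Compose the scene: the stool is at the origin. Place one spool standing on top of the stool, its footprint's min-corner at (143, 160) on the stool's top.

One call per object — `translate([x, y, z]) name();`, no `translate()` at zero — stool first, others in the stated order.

stool();
translate([143, 160, 391]) spool();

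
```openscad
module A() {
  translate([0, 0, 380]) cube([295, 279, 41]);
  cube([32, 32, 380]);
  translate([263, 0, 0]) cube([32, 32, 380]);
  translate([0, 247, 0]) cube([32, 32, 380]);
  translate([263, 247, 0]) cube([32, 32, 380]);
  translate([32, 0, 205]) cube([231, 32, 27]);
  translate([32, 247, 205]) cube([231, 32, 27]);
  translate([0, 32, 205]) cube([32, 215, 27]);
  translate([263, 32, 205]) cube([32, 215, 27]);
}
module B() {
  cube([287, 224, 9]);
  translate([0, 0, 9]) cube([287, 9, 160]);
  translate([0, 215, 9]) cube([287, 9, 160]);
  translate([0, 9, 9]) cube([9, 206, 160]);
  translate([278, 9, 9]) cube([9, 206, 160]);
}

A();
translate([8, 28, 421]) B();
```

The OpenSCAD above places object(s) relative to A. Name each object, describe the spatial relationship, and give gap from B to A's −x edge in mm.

The open box's min-x is at 8; the stool's min-x is 0; gap = 8 mm.

A is a stool. B is an open box. The open box is on top of the stool. The gap from the open box to the stool's −x edge is 8 mm.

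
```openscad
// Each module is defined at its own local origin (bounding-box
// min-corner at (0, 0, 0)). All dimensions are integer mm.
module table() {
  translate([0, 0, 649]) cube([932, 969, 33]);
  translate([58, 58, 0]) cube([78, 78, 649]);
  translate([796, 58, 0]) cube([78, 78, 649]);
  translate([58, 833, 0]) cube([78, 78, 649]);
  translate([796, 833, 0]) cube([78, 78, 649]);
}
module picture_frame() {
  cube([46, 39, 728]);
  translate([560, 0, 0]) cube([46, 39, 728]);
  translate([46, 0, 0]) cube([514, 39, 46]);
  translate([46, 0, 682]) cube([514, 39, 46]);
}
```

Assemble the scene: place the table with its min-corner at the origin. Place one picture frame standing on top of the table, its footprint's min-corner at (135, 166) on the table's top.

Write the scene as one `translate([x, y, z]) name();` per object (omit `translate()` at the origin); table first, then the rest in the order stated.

table();
translate([135, 166, 682]) picture_frame();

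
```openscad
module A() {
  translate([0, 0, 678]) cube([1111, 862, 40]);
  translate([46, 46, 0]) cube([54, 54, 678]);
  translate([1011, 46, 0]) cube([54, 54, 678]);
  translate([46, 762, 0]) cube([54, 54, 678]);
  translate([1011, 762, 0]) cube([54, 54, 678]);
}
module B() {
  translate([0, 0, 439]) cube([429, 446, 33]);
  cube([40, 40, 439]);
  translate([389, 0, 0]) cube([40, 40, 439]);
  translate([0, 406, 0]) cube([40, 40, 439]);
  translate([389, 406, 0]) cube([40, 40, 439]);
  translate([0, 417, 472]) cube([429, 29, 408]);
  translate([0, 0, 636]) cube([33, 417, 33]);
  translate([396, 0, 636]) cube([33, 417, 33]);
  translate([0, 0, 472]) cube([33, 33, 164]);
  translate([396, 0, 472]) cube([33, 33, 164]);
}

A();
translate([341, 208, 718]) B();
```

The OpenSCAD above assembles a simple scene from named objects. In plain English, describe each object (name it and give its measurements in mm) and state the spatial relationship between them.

A is a table: top 1111 mm (x) × 862 mm (y), 40 mm thick, upper face at z = 718 mm, on four 54×54 mm square legs, each inset 46 mm from the nearest pair of top edges, running from z = 0 to the bottom of the top.

B is a chair. The seat is a 429×446×33 mm slab with its top at z = 472 mm, on four 40×40 mm corner legs (flush with the seat edges, standing on z = 0). A flat backrest 29 mm thick, 408 mm tall, spans the full seat width and rises from the seat top along its +y edge, rear face flush with the rear of the seat. Two armrests of 33×33 mm section run along each side from the seat's front edge to the front of the backrest, top faces 197 mm above the seat top and outer faces flush with the seat's x-edges; a 33×33 mm post under the front of each armrest stands on the seat at the front corner.

The chair is on top of the table, centred.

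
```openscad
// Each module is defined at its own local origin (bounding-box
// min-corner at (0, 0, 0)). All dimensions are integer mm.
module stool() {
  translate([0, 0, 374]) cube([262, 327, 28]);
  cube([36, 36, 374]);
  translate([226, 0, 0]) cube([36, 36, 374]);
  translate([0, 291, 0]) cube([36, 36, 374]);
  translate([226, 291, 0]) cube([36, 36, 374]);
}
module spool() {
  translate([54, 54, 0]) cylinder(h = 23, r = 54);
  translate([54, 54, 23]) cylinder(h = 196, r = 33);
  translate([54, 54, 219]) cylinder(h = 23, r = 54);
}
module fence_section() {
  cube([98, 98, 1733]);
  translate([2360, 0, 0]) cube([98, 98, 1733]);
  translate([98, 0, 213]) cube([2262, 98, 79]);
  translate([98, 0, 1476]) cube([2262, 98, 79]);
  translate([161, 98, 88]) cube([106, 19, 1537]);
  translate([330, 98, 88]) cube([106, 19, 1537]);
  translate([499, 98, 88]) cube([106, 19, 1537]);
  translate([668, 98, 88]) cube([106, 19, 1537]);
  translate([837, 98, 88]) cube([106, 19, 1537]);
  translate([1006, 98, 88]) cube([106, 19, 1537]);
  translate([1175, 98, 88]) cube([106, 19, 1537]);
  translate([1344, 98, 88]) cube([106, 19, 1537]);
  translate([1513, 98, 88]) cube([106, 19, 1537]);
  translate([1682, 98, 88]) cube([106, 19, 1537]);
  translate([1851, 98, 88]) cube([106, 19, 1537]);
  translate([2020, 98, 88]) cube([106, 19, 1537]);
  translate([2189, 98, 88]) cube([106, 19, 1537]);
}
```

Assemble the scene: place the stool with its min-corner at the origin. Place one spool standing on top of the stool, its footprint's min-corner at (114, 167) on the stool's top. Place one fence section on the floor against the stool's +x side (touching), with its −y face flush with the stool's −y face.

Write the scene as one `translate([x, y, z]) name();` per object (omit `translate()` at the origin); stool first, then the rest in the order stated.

stool();
translate([114, 167, 402]) spool();
translate([262, 0, 0]) fence_section();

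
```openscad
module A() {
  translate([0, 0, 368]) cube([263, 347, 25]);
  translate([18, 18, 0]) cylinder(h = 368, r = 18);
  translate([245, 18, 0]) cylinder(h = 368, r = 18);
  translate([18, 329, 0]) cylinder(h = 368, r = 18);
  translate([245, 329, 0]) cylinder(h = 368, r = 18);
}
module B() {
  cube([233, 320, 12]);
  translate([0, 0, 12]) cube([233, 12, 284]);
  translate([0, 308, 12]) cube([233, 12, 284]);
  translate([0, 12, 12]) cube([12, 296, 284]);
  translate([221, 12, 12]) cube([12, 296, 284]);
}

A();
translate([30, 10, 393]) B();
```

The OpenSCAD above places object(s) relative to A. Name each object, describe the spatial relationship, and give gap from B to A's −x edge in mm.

The open box's min-x is at 30; the stool's min-x is 0; gap = 30 mm.

A is a stool. B is an open box. The open box is on top of the stool. The gap from the open box to the stool's −x edge is 30 mm.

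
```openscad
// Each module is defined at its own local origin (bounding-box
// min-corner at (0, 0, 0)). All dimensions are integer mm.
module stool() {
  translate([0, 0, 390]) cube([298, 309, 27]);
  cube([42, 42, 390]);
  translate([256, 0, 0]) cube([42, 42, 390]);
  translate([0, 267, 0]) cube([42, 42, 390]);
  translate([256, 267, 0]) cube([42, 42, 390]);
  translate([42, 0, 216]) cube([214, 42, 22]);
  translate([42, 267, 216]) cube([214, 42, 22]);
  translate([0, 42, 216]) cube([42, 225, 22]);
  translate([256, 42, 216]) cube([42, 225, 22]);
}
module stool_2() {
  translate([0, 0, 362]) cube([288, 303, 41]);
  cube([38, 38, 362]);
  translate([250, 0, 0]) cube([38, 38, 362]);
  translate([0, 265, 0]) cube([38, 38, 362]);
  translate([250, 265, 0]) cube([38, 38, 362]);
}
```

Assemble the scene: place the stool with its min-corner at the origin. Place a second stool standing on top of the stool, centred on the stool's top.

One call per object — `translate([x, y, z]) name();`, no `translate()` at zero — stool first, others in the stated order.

stool();
translate([5, 3, 417]) stool_2();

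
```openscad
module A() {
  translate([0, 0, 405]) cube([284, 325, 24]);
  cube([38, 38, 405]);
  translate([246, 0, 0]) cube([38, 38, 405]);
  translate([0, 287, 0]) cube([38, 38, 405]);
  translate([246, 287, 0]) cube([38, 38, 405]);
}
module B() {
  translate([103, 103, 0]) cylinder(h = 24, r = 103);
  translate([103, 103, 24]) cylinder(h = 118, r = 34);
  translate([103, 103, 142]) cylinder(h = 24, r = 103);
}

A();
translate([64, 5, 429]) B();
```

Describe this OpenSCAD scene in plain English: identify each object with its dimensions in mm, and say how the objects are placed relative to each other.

A is a four-legged stool. The seat is 284×325 mm, 24 mm thick, top at z = 429 mm. It stands on four square legs, each 38×38 mm in cross-section, from z = 0 to the seat underside, each flush with a corner of the seat.

B is a spool: two coaxial disc flanges of radius 103 mm and thickness 24 mm, joined by a core cylinder of radius 34 mm and height 118 mm. The lower flange rests on z = 0 and the three cylinders share a vertical axis.

The spool is on top of the stool.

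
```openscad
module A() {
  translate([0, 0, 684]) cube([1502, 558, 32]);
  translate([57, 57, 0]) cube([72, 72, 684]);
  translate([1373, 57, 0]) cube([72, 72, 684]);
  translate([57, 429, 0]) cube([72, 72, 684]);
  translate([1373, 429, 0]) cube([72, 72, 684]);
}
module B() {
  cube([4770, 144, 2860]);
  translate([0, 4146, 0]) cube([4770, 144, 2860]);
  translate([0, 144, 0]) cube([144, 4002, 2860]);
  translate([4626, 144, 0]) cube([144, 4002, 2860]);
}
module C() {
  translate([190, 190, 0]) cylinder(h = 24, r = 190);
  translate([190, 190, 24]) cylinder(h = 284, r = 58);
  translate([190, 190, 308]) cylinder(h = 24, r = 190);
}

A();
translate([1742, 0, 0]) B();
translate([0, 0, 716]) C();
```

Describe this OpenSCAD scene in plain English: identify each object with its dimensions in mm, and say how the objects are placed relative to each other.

A is a rectangular dining table. The top is 1502×558×32 mm with its upper surface at z = 716 mm. It stands on four 72×72 mm square legs, each inset 57 mm from the nearest pair of top edges, running from the floor to the underside of the top.

B is the wall frame of a small rectangular building: four walls, each 2860 mm tall and 144 mm thick, enclosing a footprint 4770 mm (x) by 4290 mm (y) outside-to-outside, with no floor or roof. The front and back walls (the −y and +y sides) span the full width; the two side walls fit between them.

C is a spool: two coaxial disc flanges of radius 190 mm and thickness 24 mm, joined by a core cylinder of radius 58 mm and height 284 mm. The lower flange rests on z = 0 and the three cylinders share a vertical axis.

The house frame is on the floor beside the table on its +x side. The spool is on top of the table.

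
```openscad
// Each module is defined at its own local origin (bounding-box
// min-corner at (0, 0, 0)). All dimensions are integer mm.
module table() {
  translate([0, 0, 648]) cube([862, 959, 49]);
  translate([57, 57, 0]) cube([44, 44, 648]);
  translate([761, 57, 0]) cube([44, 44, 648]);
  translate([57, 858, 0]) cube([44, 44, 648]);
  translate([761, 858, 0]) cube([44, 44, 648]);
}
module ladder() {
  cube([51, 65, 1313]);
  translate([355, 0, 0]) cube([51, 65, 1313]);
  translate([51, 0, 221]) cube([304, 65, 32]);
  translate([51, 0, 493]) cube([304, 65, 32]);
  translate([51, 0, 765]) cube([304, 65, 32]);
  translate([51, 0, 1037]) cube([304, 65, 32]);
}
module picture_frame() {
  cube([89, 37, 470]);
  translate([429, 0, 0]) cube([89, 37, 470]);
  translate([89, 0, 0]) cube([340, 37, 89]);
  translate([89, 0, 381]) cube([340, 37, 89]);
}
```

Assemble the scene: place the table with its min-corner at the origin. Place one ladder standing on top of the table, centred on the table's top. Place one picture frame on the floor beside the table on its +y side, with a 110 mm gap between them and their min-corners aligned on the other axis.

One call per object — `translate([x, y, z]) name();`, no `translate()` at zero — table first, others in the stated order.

table();
translate([228, 447, 697]) ladder();
translate([0, 1069, 0]) picture_frame();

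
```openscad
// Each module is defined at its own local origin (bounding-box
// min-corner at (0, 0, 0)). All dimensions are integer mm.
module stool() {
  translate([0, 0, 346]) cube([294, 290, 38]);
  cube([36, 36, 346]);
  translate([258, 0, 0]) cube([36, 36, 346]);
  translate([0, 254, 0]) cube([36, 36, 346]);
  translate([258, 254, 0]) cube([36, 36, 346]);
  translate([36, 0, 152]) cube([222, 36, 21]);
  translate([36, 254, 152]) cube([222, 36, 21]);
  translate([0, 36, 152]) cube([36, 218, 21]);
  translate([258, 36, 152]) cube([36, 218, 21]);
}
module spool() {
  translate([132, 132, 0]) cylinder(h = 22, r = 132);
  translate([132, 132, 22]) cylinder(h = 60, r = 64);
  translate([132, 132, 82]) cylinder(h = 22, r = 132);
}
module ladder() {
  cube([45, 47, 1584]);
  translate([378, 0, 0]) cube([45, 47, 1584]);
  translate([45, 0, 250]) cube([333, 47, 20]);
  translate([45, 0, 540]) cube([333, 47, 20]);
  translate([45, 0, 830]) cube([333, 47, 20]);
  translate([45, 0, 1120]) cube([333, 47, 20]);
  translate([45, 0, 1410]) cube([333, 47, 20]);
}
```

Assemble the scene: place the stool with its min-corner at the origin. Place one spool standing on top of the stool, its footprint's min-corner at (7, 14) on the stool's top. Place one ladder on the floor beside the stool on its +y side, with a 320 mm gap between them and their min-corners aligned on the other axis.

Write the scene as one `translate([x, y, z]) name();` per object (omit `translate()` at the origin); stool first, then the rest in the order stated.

stool();
translate([7, 14, 384]) spool();
translate([0, 610, 0]) ladder();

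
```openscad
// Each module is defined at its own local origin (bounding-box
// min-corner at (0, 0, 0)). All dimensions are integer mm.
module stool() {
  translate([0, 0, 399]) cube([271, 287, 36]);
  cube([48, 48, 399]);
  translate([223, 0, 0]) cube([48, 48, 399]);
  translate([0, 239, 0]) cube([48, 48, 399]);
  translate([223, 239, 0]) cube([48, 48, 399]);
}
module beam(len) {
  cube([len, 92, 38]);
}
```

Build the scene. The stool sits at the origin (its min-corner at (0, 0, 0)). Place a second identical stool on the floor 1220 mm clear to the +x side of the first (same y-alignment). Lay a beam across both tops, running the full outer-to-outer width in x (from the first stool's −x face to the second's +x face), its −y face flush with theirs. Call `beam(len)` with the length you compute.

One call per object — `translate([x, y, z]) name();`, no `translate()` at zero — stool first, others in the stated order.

stool();
translate([1491, 0, 0]) stool();
translate([0, 0, 435]) beam(1762);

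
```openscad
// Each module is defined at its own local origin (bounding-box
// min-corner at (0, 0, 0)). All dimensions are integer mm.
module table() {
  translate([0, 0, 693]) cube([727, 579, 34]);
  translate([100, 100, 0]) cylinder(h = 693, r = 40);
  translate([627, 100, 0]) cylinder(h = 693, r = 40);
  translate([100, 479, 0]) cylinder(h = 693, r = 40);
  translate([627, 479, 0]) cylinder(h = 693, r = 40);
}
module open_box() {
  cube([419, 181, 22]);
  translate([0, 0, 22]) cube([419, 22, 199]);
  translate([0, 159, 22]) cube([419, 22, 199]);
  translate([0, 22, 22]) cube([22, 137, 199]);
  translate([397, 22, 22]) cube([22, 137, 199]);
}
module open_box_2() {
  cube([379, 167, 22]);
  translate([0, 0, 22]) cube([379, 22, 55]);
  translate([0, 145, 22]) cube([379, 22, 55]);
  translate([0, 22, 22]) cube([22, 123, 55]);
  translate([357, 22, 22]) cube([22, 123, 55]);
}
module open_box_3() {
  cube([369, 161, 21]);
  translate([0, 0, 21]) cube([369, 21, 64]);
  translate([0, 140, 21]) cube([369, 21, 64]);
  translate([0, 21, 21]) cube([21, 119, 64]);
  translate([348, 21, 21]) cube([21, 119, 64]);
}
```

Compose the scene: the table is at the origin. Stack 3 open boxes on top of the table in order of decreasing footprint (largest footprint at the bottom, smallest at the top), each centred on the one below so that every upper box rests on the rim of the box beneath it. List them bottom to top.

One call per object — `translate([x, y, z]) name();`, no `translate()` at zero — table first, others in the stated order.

table();
translate([154, 199, 727]) open_box();
translate([174, 206, 948]) open_box_2();
translate([179, 209, 1025]) open_box_3();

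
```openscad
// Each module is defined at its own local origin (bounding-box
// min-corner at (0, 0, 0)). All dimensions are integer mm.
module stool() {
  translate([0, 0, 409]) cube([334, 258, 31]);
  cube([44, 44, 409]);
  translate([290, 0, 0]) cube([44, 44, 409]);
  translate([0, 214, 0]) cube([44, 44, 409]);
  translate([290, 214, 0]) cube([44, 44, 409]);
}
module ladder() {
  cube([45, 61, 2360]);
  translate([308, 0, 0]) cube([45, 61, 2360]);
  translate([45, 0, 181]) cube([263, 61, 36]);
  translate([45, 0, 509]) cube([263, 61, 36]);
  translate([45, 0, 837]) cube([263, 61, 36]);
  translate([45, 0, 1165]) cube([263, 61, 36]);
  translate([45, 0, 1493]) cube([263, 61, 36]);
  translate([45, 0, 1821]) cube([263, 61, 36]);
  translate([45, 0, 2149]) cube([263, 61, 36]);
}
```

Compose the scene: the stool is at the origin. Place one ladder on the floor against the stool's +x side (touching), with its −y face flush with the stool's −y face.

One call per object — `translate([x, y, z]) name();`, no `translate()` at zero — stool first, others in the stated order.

stool();
translate([334, 0, 0]) ladder();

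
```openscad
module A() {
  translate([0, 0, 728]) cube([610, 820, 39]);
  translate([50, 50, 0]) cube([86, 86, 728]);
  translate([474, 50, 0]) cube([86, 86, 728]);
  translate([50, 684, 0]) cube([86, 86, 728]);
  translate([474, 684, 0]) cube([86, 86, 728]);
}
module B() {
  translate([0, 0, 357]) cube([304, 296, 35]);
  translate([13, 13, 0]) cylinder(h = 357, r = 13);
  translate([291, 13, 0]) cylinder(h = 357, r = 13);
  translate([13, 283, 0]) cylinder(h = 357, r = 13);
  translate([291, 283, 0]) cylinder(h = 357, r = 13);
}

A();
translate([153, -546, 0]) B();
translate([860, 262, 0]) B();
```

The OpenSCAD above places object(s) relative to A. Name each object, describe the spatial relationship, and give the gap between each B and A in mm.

Each stool's nearest face is 250 mm from the table's bounding box.

A is a table. B is a stool. Two stools sit around the table at the −y, +x sides. The gap between each stool and the table is 250 mm.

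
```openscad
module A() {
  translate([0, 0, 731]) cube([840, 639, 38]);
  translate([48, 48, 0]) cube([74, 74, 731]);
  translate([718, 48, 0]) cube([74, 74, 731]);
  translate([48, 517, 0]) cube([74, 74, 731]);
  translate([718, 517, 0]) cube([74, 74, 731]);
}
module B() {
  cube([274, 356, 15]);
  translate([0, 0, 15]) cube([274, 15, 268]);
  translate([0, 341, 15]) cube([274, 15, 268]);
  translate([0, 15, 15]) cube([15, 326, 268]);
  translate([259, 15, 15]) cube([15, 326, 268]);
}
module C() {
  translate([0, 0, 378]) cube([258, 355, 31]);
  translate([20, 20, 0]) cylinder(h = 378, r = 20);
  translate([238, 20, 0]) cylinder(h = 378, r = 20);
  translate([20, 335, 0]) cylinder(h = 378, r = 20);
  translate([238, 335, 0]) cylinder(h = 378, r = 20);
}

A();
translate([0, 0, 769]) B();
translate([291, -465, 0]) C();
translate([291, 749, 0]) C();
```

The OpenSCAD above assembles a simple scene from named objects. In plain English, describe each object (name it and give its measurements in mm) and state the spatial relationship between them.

A is a rectangular dining table. The top is 840×639×38 mm with its upper surface at z = 769 mm. It stands on four 74×74 mm square legs, each inset 48 mm from the nearest pair of top edges, running from the floor to the underside of the top.

B is an open-topped rectangular box: outside dimensions 274×356×283 mm, with a uniform wall and base thickness of 15 mm. The base is a full 274×356 slab on the floor; four walls sit on top of the base. The front and back walls (the −y and +y sides) span the full width; the two side walls fit between them.

C is a four-legged stool. The seat is a 258×355×31 mm slab whose top surface is at z = 409 mm; four round legs, each 40 mm in diameter, run from the floor (z = 0) to the underside of the seat, each leg's axis is inset half a diameter from the nearest pair of seat edges (so the leg's bounding box is flush with the corner).

The open box is on top of the table. Two stools sit around the table at the −y, +y sides.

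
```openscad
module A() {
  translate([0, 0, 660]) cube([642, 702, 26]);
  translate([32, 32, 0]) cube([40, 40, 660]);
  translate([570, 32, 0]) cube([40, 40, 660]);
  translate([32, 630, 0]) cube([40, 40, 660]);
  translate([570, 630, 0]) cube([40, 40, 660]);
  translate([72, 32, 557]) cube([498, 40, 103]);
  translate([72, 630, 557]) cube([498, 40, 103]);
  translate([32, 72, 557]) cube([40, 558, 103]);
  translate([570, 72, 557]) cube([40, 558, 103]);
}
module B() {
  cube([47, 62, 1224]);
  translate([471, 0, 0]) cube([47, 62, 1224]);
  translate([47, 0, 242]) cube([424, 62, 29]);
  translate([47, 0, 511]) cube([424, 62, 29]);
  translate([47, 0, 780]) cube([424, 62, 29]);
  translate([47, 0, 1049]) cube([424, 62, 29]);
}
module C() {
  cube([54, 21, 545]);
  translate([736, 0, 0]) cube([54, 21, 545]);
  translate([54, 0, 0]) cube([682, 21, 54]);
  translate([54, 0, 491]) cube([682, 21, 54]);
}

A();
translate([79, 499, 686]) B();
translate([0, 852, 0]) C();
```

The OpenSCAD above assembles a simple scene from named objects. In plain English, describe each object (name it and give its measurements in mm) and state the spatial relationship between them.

A is a rectangular dining table. The top is 642×702×26 mm with its upper surface at z = 686 mm. It stands on four 40×40 mm square legs, each inset 32 mm from the nearest pair of top edges, running from the floor to the underside of the top. Four apron rails, 40 mm thick and 103 mm tall, run between adjacent legs with their top edges flush with the underside of the top and their outer faces flush with the legs' outer faces.

B is a wooden ladder with two side rails of 47×62 mm section and 1224 mm height, set 518 mm apart overall. Between them run 4 rectangular rungs (62 mm deep, 29 mm thick), front faces flush with the rails' −y face. The bottom of the first rung is 242 mm above the floor and each subsequent rung is 269 mm higher than the one below.

C is a rectangular picture frame lying in the x–z plane (depth along y). The opening is 682 mm wide (x) by 437 mm tall (z), surrounded by a border 54 mm wide on all four sides. The frame is 21 mm deep and is made of two full-height vertical stiles with two horizontal rails fitted between them.

The ladder is on top of the table. The picture frame is on the floor beside the table on its +y side.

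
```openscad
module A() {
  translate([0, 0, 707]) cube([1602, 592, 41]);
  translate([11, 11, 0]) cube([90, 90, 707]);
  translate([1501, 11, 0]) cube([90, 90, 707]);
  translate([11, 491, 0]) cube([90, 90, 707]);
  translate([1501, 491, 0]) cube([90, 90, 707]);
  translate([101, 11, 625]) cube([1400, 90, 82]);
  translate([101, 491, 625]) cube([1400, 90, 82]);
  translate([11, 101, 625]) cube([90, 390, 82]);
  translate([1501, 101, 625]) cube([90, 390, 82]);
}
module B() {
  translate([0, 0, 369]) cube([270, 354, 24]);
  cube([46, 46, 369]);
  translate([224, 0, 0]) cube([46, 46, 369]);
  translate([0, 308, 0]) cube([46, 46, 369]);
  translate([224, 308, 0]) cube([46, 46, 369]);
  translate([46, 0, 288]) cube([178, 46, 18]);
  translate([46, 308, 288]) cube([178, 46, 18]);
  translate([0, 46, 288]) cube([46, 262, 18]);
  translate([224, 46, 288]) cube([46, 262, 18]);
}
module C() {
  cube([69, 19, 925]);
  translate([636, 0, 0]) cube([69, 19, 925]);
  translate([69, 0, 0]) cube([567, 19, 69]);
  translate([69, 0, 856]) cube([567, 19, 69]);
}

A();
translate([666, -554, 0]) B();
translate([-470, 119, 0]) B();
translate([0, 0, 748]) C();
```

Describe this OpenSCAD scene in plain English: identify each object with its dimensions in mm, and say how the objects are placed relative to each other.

A is a rectangular dining table. The top is 1602×592×41 mm with its upper surface at z = 748 mm. It stands on four 90×90 mm square legs, each inset 11 mm from the nearest pair of top edges, running from the floor to the underside of the top. Four apron rails, 90 mm thick and 82 mm tall, run between adjacent legs with their top edges flush with the underside of the top and their outer faces flush with the legs' outer faces.

B is a four-legged stool. The seat is a 270×354×24 mm slab whose top surface is at z = 393 mm; four square legs, each 46×46 mm in cross-section, run from the floor (z = 0) to the underside of the seat, each flush with a corner of the seat. Four stretchers, 46 mm wide and 18 mm tall, connect adjacent legs with their undersides at z = 288 mm, each running between the inner faces of the legs it joins and aligned with the legs' outer faces on the other axis.

C is a rectangular picture frame lying in the x–z plane (depth along y). The opening is 567 mm wide (x) by 787 mm tall (z), surrounded by a border 69 mm wide on all four sides. The frame is 19 mm deep and is made of two full-height vertical stiles with two horizontal rails fitted between them.

Two stools sit around the table at the −y, −x sides. The picture frame is on top of the table.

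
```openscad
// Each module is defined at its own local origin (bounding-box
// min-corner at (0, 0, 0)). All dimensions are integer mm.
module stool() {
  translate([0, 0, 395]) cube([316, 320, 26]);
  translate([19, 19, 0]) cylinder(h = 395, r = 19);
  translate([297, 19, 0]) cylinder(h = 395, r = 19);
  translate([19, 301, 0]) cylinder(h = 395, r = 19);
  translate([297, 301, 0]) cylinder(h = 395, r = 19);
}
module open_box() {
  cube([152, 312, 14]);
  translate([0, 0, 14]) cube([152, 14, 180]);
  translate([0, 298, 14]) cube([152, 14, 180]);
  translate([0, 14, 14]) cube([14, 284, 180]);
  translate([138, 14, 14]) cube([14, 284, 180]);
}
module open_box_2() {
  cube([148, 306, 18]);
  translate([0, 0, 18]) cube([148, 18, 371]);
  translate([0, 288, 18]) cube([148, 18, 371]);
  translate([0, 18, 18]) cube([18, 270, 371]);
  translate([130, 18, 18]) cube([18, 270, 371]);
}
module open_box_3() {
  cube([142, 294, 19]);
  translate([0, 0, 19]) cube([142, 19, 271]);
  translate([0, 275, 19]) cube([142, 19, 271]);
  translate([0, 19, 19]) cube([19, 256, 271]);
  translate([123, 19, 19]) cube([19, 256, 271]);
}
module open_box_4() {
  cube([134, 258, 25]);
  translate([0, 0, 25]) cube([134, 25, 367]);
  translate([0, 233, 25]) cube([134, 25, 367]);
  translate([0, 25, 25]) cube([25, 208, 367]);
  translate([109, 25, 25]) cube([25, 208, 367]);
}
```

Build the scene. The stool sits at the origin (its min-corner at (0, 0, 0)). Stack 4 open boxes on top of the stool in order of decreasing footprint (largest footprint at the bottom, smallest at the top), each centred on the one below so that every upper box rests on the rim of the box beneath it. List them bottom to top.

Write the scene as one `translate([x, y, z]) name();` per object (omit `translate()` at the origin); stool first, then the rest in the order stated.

stool();
translate([82, 4, 421]) open_box();
translate([84, 7, 615]) open_box_2();
translate([87, 13, 1004]) open_box_3();
translate([91, 31, 1294]) open_box_4();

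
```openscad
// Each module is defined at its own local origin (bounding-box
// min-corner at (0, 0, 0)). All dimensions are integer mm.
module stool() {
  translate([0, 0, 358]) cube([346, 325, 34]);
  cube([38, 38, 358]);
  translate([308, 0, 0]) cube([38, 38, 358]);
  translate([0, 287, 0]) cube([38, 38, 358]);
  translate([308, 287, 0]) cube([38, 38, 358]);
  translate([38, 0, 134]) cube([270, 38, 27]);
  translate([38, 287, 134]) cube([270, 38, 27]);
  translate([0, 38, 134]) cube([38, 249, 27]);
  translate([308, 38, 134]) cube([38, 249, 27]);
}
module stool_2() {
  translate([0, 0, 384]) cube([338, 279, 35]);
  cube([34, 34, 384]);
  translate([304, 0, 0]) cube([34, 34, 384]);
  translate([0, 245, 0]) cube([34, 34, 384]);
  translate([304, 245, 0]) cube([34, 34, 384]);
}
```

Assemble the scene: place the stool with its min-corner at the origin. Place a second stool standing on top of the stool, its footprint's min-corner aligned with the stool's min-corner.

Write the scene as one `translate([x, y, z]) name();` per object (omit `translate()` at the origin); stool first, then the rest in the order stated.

stool();
translate([0, 0, 392]) stool_2();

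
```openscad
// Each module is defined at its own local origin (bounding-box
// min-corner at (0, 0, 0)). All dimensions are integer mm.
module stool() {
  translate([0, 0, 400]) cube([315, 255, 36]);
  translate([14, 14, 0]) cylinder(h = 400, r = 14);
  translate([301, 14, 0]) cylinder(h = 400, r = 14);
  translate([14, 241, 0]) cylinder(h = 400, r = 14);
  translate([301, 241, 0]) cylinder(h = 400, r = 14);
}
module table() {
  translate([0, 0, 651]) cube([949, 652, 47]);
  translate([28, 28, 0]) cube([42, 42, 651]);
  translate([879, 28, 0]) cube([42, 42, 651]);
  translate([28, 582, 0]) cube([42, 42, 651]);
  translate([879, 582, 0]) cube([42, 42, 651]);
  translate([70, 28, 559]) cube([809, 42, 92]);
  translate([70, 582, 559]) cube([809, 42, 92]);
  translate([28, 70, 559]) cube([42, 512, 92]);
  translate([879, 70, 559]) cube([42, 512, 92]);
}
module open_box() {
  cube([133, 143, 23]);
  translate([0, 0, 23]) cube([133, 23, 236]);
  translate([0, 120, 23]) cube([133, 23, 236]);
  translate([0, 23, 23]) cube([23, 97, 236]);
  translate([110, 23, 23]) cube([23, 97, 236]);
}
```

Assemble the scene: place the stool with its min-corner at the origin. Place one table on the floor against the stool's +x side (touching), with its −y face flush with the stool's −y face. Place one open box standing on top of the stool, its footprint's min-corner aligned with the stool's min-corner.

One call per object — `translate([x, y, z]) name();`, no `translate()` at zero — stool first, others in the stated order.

stool();
translate([315, 0, 0]) table();
translate([0, 0, 436]) open_box();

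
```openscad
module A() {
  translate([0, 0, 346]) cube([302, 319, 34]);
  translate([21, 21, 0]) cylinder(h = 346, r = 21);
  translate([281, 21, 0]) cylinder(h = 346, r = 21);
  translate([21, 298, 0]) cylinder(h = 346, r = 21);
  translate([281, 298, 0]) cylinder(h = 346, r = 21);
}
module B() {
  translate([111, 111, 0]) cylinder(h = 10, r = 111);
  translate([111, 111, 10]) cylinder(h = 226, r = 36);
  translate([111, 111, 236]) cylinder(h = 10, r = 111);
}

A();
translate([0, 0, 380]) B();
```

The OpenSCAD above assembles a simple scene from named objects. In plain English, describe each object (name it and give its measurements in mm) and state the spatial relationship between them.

A is a four-legged stool. The seat is 302×319 mm, 34 mm thick, top at z = 380 mm. It stands on four round legs, each 42 mm in diameter, from z = 0 to the seat underside, each leg's axis is inset half a diameter from the nearest pair of seat edges (so the leg's bounding box is flush with the corner).

B is a spool: two coaxial disc flanges of radius 111 mm and thickness 10 mm, joined by a core cylinder of radius 36 mm and height 226 mm. The lower flange rests on z = 0 and the three cylinders share a vertical axis.

The spool is on top of the stool.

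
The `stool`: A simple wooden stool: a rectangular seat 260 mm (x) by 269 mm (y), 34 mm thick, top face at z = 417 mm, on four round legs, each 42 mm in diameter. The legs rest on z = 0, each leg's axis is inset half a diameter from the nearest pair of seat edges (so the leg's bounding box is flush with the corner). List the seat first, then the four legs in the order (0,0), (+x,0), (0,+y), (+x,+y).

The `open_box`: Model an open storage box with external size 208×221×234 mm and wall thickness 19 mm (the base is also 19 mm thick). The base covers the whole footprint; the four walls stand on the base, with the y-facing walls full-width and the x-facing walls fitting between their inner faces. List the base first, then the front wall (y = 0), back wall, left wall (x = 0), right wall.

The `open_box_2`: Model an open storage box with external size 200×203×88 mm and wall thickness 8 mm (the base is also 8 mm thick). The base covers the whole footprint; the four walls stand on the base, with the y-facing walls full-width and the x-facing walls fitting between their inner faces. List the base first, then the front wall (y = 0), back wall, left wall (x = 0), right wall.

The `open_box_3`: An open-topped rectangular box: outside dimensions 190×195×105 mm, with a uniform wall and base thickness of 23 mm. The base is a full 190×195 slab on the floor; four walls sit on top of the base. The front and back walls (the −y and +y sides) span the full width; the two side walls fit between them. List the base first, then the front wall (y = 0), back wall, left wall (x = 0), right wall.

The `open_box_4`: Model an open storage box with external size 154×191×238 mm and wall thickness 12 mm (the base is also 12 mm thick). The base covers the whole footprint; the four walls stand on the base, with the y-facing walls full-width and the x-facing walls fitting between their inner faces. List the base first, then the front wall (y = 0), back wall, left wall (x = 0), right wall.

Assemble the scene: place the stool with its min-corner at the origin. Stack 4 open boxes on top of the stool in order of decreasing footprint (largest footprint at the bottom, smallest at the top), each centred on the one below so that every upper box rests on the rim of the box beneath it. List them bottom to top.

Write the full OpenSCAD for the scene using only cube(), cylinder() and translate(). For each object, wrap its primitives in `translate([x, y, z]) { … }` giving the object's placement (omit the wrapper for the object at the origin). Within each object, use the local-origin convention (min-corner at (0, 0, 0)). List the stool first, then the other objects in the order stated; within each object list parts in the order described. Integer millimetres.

translate([0, 0, 383]) cube([260, 269, 34]);
translate([21, 21, 0]) cylinder(h = 383, r = 21);
translate([239, 21, 0]) cylinder(h = 383, r = 21);
translate([21, 248, 0]) cylinder(h = 383, r = 21);
translate([239, 248, 0]) cylinder(h = 383, r = 21);
translate([26, 24, 417]) {
  cube([208, 221, 19]);
  translate([0, 0, 19]) cube([208, 19, 215]);
  translate([0, 202, 19]) cube([208, 19, 215]);
  translate([0, 19, 19]) cube([19, 183, 215]);
  translate([189, 19, 19]) cube([19, 183, 215]);
}
translate([30, 33, 651]) {
  cube([200, 203, 8]);
  translate([0, 0, 8]) cube([200, 8, 80]);
  translate([0, 195, 8]) cube([200, 8, 80]);
  translate([0, 8, 8]) cube([8, 187, 80]);
  translate([192, 8, 8]) cube([8, 187, 80]);
}
translate([35, 37, 739]) {
  cube([190, 195, 23]);
  translate([0, 0, 23]) cube([190, 23, 82]);
  translate([0, 172, 23]) cube([190, 23, 82]);
  translate([0, 23, 23]) cube([23, 149, 82]);
  translate([167, 23, 23]) cube([23, 149, 82]);
}
translate([53, 39, 844]) {
  cube([154, 191, 12]);
  translate([0, 0, 12]) cube([154, 12, 226]);
  translate([0, 179, 12]) cube([154, 12, 226]);
  translate([0, 12, 12]) cube([12, 167, 226]);
  translate([142, 12, 12]) cube([12, 167, 226]);
}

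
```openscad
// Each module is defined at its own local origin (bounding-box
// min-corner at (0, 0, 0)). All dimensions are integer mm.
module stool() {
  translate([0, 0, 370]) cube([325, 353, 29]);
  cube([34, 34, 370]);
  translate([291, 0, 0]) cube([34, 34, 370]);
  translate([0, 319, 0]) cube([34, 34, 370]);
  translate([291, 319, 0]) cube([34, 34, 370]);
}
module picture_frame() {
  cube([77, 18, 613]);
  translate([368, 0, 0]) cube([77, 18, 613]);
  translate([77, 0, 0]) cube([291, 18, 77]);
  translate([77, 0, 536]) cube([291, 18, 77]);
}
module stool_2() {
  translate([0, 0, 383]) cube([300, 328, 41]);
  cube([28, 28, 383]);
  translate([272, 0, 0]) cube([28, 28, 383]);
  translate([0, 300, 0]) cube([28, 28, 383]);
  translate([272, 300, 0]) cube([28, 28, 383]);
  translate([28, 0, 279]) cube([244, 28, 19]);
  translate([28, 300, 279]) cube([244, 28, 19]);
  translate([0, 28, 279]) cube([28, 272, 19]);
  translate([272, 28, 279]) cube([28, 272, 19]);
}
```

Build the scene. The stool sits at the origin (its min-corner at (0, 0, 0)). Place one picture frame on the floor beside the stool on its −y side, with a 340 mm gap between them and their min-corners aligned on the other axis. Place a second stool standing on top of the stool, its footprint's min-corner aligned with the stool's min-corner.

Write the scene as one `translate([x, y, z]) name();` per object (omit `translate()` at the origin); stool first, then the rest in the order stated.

stool();
translate([0, -358, 0]) picture_frame();
translate([0, 0, 399]) stool_2();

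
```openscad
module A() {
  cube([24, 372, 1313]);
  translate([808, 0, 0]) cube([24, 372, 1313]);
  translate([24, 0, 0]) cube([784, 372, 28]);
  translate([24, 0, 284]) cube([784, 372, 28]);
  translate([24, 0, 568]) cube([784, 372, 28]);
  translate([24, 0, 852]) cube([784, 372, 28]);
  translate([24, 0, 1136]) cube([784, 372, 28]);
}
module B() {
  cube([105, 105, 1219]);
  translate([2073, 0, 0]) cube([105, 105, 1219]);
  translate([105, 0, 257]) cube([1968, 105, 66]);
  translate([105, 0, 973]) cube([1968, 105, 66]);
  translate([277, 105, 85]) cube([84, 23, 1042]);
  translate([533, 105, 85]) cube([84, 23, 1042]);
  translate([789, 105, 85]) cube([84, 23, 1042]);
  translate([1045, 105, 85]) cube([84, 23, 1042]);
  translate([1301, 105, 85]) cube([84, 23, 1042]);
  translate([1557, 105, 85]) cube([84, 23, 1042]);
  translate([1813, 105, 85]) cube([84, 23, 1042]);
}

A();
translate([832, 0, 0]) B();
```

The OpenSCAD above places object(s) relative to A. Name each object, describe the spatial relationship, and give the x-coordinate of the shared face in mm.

The bookshelf's +x face and the fence section's −x face are both at x = 832 mm.

A is a bookshelf. B is a fence section. The fence section is against the bookshelf's +x side, with their −y faces flush. The x-coordinate of the shared face is 832 mm.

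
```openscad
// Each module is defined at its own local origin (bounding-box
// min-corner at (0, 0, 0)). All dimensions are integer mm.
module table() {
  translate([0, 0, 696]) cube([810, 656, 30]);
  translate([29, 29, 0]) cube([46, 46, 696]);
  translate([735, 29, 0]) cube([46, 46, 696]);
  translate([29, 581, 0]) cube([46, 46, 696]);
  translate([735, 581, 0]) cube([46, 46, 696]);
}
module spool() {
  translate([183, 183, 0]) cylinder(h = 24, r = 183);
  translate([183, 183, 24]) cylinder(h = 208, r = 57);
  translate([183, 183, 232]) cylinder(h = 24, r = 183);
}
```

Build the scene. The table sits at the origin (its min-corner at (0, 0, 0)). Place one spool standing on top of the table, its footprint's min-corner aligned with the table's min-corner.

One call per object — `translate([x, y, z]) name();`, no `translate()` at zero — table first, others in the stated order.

table();
translate([0, 0, 726]) spool();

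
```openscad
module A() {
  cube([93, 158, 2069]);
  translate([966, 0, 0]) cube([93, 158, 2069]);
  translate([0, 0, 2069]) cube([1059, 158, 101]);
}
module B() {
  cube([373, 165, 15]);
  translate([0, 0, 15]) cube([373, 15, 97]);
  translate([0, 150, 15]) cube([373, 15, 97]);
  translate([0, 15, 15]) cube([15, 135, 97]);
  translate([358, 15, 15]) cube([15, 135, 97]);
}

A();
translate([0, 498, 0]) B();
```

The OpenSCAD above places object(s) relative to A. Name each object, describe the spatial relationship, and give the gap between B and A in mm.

The open box's nearest face is 340 mm from the door frame's +y face.

A is a door frame. B is an open box. The open box is on the floor beside the door frame on its +y side. The gap between the open box and the door frame is 340 mm.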